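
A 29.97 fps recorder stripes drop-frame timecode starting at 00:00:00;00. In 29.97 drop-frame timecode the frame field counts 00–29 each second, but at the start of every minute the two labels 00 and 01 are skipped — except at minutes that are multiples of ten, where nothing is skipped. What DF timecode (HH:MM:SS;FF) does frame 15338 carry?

Each 10-minute DF block holds 10 × 60 × 30 − 9 × 2 = 17982 frames. 15338 ÷ 17982 → 0 full blocks, remainder 15338.
Within the partial block the first minute is 1800 frames and each further minute 1798, so 8 further minute boundaries passed. Total skipped labels = 18 × 0 + 2 × 8 = 16.
Non-drop label index = 15338 + 16 = 15354; at 30 labels/s that is 00:08:31:24, i.e. DF 00:08:31;24.

00:08:31;24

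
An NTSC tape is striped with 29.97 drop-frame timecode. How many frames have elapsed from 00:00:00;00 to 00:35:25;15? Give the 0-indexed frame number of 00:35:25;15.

63701

Complete 10-minute blocks: 3, each 17982 frames → 53946.
Remaining 5 whole minutes in the current block: 1800 + 4 × 1798 = 8992 frames.
Within the current minute: 25 × 30 + 15 − 2 = 763 (labels ;00/;01 skipped at this minute). Total = 53946 + 8992 + 763 = 63701.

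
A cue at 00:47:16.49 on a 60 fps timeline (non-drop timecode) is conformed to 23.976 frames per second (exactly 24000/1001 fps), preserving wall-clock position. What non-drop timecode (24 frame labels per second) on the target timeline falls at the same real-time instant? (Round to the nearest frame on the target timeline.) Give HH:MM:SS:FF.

00:47:14:00

Source frame index: (0×3600 + 47×60 + 16) × 60 + 49 = 170209.
Real time: 170209 / (60) = 170209/60 s.
Target frame: (170209/60) × (24000/1001) = 5237200/77 ≈ 68015.584 → 68016.
At 24 labels/s: frame 68016 → 00:47:14:00.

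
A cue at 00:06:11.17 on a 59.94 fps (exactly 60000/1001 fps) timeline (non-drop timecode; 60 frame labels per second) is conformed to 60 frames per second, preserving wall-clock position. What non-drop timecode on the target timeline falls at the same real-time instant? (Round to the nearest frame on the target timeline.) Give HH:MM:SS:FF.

00:06:11:39

Source frame index: (0×3600 + 6×60 + 11) × 60 + 17 = 22277.
Real time: 22277 / (60000/1001) = 22299277/60000 s.
Target frame: (22299277/60000) × (60) = 22299277/1000 ≈ 22299.277 → 22299.
At 60 labels/s: frame 22299 → 00:06:11:39.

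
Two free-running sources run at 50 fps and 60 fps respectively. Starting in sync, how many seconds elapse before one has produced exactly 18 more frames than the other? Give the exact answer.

The gap grows by |60 − 50| = 10 frames per second.
Time for a 18-frame gap: 18 ÷ (10) = 1.8 s.

1.8 seconds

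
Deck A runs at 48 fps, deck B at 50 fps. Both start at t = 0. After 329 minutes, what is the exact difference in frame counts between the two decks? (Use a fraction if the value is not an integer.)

329 min = 19740 s.
A emits 48 × 19740 = 947520 frames; B emits 50 × 19740 = 987000.
Difference = 39480 frames; B is ahead of A.

39480 frames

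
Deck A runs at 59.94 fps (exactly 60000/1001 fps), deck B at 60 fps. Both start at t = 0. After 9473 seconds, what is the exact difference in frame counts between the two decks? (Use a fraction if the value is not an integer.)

A emits 60000/1001 × 9473 = 568380000/1001 frames; B emits 60 × 9473 = 568380.
Difference = 568380/1001 frames (≈ 567.8122); B is ahead of A.

568380/1001 frames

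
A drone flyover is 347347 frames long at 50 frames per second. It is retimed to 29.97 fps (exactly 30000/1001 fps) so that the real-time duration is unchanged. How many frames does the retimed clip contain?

208200 frames

Target frames = source frames × (target rate / source rate) = 347347 × (30000/1001)/(50) = 347347 × 600/1001 = 208200.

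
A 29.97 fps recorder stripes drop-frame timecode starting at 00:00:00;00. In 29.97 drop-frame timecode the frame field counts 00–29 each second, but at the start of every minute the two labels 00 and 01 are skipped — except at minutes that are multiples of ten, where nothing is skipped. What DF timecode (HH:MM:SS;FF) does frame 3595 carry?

Each 10-minute DF block holds 10 × 60 × 30 − 9 × 2 = 17982 frames. 3595 ÷ 17982 → 0 full blocks, remainder 3595.
Within the partial block the first minute is 1800 frames and each further minute 1798, so 1 further minute boundary passed. Total skipped labels = 18 × 0 + 2 × 1 = 2.
Non-drop label index = 3595 + 2 = 3597; at 30 labels/s that is 00:01:59:27, i.e. DF 00:01:59;27.

00:01:59;27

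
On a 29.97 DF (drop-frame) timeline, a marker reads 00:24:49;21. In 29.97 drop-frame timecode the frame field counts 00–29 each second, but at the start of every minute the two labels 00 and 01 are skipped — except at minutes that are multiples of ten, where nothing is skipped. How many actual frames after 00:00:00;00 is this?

Complete 10-minute blocks: 2, each 17982 frames → 35964.
Remaining 4 whole minutes in the current block: 1800 + 3 × 1798 = 7194 frames.
Within the current minute: 49 × 30 + 21 − 2 = 1489 (labels ;00/;01 skipped at this minute). Total = 35964 + 7194 + 1489 = 44647.

44647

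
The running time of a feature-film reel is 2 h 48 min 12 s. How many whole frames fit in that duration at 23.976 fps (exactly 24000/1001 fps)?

2 h 48 min 12 s = 10092 s.
Frames = 10092 × 24000/1001 = 242208000/1001 ≈ 241966.0340.
Complete frames: 241966.

241966 frames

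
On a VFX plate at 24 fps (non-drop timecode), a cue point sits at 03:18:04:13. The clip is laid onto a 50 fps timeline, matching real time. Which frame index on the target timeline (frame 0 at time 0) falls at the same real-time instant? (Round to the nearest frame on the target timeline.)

Source frame index: (3×3600 + 18×60 + 4) × 24 + 13 = 285229.
Real time: 285229 / (24) = 285229/24 s.
Target frame: (285229/24) × (50) = 7130725/12 ≈ 594227.083 → 594227.

frame 594227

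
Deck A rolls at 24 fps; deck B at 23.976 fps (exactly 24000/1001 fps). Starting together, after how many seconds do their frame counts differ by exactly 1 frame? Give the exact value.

The gap grows by |24000/1001 − 24| = 24/1001 frames per second.
Time for a 1-frame gap: 1 ÷ (24/1001) = 1001/24 s.

1001/24 seconds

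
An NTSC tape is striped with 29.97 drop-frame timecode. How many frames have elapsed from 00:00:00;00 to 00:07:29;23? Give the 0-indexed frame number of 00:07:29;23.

As if non-drop at 30 labels/s: (0 × 3600 + 7 × 60 + 29) × 30 + 23 = 13493.
Minute boundaries passed: 7; those not divisible by 10: 7 − 0 = 7; dropped labels = 2 × 7 = 14.
Actual frame index = 13493 − 14 = 13479.

13479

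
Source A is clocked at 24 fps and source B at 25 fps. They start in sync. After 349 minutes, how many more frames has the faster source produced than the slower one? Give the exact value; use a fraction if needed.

20940 frames

349 min = 20940 s.
A emits 24 × 20940 = 502560 frames; B emits 25 × 20940 = 523500.
Difference = 20940 frames; B is ahead of A.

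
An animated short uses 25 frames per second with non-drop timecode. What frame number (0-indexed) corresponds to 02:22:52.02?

frame 214302

Total seconds to the label: (2 × 3600 + 22 × 60 + 52) = 8572.
Frame index = 8572 × 25 + 2 = 214302.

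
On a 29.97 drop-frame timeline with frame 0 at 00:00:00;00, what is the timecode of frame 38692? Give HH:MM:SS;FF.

00:21:31;00

Each 10-minute DF block holds 10 × 60 × 30 − 9 × 2 = 17982 frames. 38692 ÷ 17982 → 2 full blocks, remainder 2728.
Within the partial block the first minute is 1800 frames and each further minute 1798, so 1 further minute boundary passed. Total skipped labels = 18 × 2 + 2 × 1 = 38.
Non-drop label index = 38692 + 38 = 38730; at 30 labels/s that is 00:21:31:00, i.e. DF 00:21:31;00.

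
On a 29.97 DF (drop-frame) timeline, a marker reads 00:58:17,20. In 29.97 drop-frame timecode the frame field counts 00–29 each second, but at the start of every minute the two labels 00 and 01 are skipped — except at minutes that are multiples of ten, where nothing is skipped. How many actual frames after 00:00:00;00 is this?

104824

As if non-drop at 30 labels/s: (0 × 3600 + 58 × 60 + 17) × 30 + 20 = 104930.
Minute boundaries passed: 58; those not divisible by 10: 58 − 5 = 53; dropped labels = 2 × 53 = 106.
Actual frame index = 104930 − 106 = 104824.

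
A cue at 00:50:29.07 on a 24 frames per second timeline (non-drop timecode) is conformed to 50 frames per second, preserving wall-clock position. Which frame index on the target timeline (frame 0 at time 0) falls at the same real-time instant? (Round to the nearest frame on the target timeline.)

Source frame index: (0×3600 + 50×60 + 29) × 24 + 7 = 72703.
Real time: 72703 / (24) = 72703/24 s.
Target frame: (72703/24) × (50) = 1817575/12 ≈ 151464.583 → 151465.

frame 151465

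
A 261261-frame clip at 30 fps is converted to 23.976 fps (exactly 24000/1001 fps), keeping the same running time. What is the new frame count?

208800 frames

Target frames = source frames × (target rate / source rate) = 261261 × (24000/1001)/(30) = 261261 × 800/1001 = 208800.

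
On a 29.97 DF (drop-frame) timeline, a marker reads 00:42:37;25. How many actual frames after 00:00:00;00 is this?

76659

Complete 10-minute blocks: 4, each 17982 frames → 71928.
Remaining 2 whole minutes in the current block: 1800 + 1 × 1798 = 3598 frames.
Within the current minute: 37 × 30 + 25 − 2 = 1133 (labels ;00/;01 skipped at this minute). Total = 71928 + 3598 + 1133 = 76659.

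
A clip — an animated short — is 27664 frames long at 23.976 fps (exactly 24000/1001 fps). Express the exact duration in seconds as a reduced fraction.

Running time = 27664 ÷ (24000/1001) = 27664 × 1001/24000 = 1730729/1500 s.

1730729/1500 seconds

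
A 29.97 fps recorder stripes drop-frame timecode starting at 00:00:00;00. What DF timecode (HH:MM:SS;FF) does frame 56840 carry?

Ten DF minutes hold 17982 frames, so frame 56840 lies in block 3 (frames 53946–71927) with 2894 frames into that block.
The block's first minute is 1800 frames and the rest 1798 each; 2894 frames reaches minute 1, so 3 × 18 + 1 × 2 = 56 labels have been skipped so far.
Adding those back, label number 56840 + 56 = 56896 at 30 labels/s is 1896 s + 16 f = 0 h 31 min 36 s frame 16, i.e. 00:31:36;16.

00:31:36;16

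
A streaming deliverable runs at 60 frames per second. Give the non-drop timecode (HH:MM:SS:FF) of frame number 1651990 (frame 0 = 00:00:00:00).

07:38:53:10

1651990 ÷ 60 = 27533 full seconds, remainder 10 frames.
27533 s = 7 h 38 min 53 s.
Timecode: 07:38:53:10.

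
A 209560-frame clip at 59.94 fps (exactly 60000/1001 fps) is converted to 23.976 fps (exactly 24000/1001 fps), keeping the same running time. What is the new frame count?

83824 frames

Target frames = source frames × (target rate / source rate) = 209560 × (24000/1001)/(60000/1001) = 209560 × 2/5 = 83824.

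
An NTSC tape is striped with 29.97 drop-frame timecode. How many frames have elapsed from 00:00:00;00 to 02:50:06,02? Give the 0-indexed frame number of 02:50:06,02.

305876

As if non-drop at 30 labels/s: (2 × 3600 + 50 × 60 + 6) × 30 + 2 = 306182.
Minute boundaries passed: 170; those not divisible by 10: 170 − 17 = 153; dropped labels = 2 × 153 = 306.
Actual frame index = 306182 − 306 = 305876.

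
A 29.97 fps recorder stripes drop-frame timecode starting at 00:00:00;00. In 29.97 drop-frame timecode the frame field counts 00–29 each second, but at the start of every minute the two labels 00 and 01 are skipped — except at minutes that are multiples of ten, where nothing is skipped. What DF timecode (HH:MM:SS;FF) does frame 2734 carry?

Ten DF minutes hold 17982 frames, so frame 2734 lies in block 0 (frames 0–17981) with 2734 frames into that block.
The block's first minute is 1800 frames and the rest 1798 each; 2734 frames reaches minute 1, so 0 × 18 + 1 × 2 = 2 labels have been skipped so far.
Adding those back, label number 2734 + 2 = 2736 at 30 labels/s is 91 s + 6 f = 0 h 1 min 31 s frame 6, i.e. 00:01:31;06.

00:01:31;06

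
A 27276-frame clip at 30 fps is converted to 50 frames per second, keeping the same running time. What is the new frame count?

Target frames = source frames × (target rate / source rate) = 27276 × (50)/(30) = 27276 × 5/3 = 45460.

45460 frames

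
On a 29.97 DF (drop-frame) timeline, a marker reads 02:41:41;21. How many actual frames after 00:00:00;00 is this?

290761

Complete 10-minute blocks: 16, each 17982 frames → 287712.
Remaining 1 whole minute in the current block: 1800 + 0 × 1798 = 1800 frames.
Within the current minute: 41 × 30 + 21 − 2 = 1249 (labels ;00/;01 skipped at this minute). Total = 287712 + 1800 + 1249 = 290761.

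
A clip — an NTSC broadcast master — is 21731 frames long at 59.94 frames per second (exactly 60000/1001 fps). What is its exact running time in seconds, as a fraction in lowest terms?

Running time = 21731 ÷ (60000/1001) = 21731 × 1001/60000 = 21752731/60000 s.

21752731/60000 seconds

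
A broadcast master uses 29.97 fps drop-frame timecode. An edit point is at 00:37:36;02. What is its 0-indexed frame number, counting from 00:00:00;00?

Complete 10-minute blocks: 3, each 17982 frames → 53946.
Remaining 7 whole minutes in the current block: 1800 + 6 × 1798 = 12588 frames.
Within the current minute: 36 × 30 + 2 − 2 = 1080 (labels ;00/;01 skipped at this minute). Total = 53946 + 12588 + 1080 = 67614.

67614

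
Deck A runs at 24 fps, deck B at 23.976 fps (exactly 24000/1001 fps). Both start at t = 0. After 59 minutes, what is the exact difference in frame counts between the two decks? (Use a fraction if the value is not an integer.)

59 min = 3540 s.
A emits 24 × 3540 = 84960 frames; B emits 24000/1001 × 3540 = 84960000/1001.
Difference = 84960/1001 frames (≈ 84.8751); B is behind A.

84960/1001 frames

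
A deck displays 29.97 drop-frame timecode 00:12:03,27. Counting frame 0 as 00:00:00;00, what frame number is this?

Complete 10-minute blocks: 1, each 17982 frames → 17982.
Remaining 2 whole minutes in the current block: 1800 + 1 × 1798 = 3598 frames.
Within the current minute: 3 × 30 + 27 − 2 = 115 (labels ;00/;01 skipped at this minute). Total = 17982 + 3598 + 115 = 21695.

21695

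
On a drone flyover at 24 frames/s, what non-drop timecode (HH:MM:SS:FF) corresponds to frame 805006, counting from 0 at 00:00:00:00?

09:19:01:22

805006 ÷ 24 = 33541 full seconds, remainder 22 frames.
33541 s = 9 h 19 min 1 s.
Timecode: 09:19:01:22.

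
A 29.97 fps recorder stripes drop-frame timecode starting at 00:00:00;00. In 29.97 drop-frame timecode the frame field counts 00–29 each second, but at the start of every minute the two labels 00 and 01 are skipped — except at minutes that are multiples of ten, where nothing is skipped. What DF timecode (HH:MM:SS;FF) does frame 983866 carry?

Ten DF minutes hold 17982 frames, so frame 983866 lies in block 54 (frames 971028–989009) with 12838 frames into that block.
The block's first minute is 1800 frames and the rest 1798 each; 12838 frames reaches minute 7, so 54 × 18 + 7 × 2 = 986 labels have been skipped so far.
Adding those back, label number 983866 + 986 = 984852 at 30 labels/s is 32828 s + 12 f = 9 h 7 min 8 s frame 12, i.e. 09:07:08;12.

09:07:08;12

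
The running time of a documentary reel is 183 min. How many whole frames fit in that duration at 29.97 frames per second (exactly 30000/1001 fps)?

329070 frames

183 min = 10980 s.
Frames = 10980 × 30000/1001 = 329400000/1001 ≈ 329070.9291.
Complete frames: 329070.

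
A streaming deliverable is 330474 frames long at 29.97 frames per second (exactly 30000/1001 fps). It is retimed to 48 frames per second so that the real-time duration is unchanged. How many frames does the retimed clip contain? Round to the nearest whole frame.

Frames at target rate = 330474 × (48) / (30000/1001) = 330804474/625 ≈ 529287.158.
Nearest whole frame: 529287.

529287 frames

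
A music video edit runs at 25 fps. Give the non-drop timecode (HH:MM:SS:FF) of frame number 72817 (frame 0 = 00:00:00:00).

00:48:32:17

72817 ÷ 25 = 2912 full seconds, remainder 17 frames.
2912 s = 0 h 48 min 32 s.
Timecode: 00:48:32:17.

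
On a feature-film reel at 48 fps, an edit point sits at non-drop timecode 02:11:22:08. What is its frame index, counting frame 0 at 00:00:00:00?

378344

Total seconds to the label: (2 × 3600 + 11 × 60 + 22) = 7882.
Frame index = 7882 × 48 + 8 = 378344.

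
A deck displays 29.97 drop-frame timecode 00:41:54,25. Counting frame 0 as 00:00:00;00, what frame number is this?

Complete 10-minute blocks: 4, each 17982 frames → 71928.
Remaining 1 whole minute in the current block: 1800 + 0 × 1798 = 1800 frames.
Within the current minute: 54 × 30 + 25 − 2 = 1643 (labels ;00/;01 skipped at this minute). Total = 71928 + 1800 + 1643 = 75371.

75371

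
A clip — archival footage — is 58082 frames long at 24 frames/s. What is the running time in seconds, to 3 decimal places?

Running time = 58082 × 1/24 = 29041/12 s ≈ 2420.083 s.

2420.083 seconds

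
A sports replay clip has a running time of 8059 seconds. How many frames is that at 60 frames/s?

483540 frames

Frames = 8059 × 60 = 483540.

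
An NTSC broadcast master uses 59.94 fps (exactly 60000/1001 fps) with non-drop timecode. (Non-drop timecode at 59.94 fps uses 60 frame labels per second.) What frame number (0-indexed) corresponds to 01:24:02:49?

Total seconds to the label: (1 × 3600 + 24 × 60 + 2) = 5042.
Frame index = 5042 × 60 + 49 = 302569.

frame 302569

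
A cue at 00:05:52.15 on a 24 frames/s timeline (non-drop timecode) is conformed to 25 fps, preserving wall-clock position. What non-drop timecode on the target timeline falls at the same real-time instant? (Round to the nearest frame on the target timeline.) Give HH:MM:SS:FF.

00:05:52:16

Source frame index: (0×3600 + 5×60 + 52) × 24 + 15 = 8463.
Real time: 8463 / (24) = 2821/8 s.
Target frame: (2821/8) × (25) = 70525/8 ≈ 8815.625 → 8816.
At 25 labels/s: frame 8816 → 00:05:52:16.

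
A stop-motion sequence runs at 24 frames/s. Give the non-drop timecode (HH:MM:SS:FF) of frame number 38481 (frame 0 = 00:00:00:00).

00:26:43:09

38481 ÷ 24 = 1603 full seconds, remainder 9 frames.
1603 s = 0 h 26 min 43 s.
Timecode: 00:26:43:09.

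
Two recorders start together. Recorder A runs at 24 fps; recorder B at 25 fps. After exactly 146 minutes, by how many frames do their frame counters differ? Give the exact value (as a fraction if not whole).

146 min = 8760 s.
A emits 24 × 8760 = 210240 frames; B emits 25 × 8760 = 219000.
Difference = 8760 frames; B is ahead of A.

8760 frames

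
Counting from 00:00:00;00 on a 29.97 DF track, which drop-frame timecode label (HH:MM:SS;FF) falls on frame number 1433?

Ten DF minutes hold 17982 frames, so frame 1433 lies in block 0 (frames 0–17981) with 1433 frames into that block.
The block's first minute is 1800 frames and the rest 1798 each; 1433 frames reaches minute 0, so 0 × 18 + 0 × 2 = 0 labels have been skipped so far.
Adding those back, label number 1433 + 0 = 1433 at 30 labels/s is 47 s + 23 f = 0 h 0 min 47 s frame 23, i.e. 00:00:47;23.

00:00:47;23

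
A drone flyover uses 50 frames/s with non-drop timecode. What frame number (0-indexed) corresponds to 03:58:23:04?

frame 715154

Total seconds to the label: (3 × 3600 + 58 × 60 + 23) = 14303.
Frame index = 14303 × 50 + 4 = 715154.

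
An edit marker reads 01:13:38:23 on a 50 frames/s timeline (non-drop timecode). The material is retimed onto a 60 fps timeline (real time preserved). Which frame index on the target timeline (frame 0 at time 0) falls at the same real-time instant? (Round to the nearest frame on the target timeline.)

frame 265108

Source frame index: (1×3600 + 13×60 + 38) × 50 + 23 = 220923.
Real time: 220923 / (50) = 220923/50 s.
Target frame: (220923/50) × (60) = 1325538/5 ≈ 265107.600 → 265108.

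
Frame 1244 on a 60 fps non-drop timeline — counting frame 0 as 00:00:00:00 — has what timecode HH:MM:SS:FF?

00:00:20:44

1244 ÷ 60 = 20 full seconds, remainder 44 frames.
20 s = 0 h 0 min 20 s.
Timecode: 00:00:20:44.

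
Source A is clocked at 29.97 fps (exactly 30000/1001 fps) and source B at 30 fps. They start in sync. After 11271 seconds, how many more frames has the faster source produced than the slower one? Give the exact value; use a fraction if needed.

26010/77 frames

A emits 30000/1001 × 11271 = 26010000/77 frames; B emits 30 × 11271 = 338130.
Difference = 26010/77 frames (≈ 337.7922); B is ahead of A.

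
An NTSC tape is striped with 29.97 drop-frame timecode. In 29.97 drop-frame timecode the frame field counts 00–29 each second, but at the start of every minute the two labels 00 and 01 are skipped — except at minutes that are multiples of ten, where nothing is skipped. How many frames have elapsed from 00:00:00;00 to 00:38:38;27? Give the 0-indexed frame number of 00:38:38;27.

69497

Complete 10-minute blocks: 3, each 17982 frames → 53946.
Remaining 8 whole minutes in the current block: 1800 + 7 × 1798 = 14386 frames.
Within the current minute: 38 × 30 + 27 − 2 = 1165 (labels ;00/;01 skipped at this minute). Total = 53946 + 14386 + 1165 = 69497.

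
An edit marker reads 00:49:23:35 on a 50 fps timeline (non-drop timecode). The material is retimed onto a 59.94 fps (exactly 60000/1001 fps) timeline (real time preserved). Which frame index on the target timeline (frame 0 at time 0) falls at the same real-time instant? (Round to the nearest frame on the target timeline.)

frame 177644

Source frame index: (0×3600 + 49×60 + 23) × 50 + 35 = 148185.
Real time: 148185 / (50) = 29637/10 s.
Target frame: (29637/10) × (60000/1001) = 177822000/1001 ≈ 177644.356 → 177644.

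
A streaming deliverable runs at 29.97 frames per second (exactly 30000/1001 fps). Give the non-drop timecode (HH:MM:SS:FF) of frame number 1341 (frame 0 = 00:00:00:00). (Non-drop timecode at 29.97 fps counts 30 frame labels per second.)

00:00:44:21

1341 ÷ 30 = 44 full seconds, remainder 21 frames.
44 s = 0 h 0 min 44 s.
Timecode: 00:00:44:21.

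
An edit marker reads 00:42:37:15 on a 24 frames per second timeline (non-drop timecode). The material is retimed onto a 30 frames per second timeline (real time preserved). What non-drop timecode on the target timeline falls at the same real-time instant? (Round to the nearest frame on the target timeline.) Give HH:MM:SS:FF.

Source frame index: (0×3600 + 42×60 + 37) × 24 + 15 = 61383.
Real time: 61383 / (24) = 20461/8 s.
Target frame: (20461/8) × (30) = 306915/4 ≈ 76728.750 → 76729.
At 30 labels/s: frame 76729 → 00:42:37:19.

00:42:37:19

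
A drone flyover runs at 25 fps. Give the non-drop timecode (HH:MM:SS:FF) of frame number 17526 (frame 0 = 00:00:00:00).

17526 ÷ 25 = 701 full seconds, remainder 1 frame.
701 s = 0 h 11 min 41 s.
Timecode: 00:11:41:01.

00:11:41:01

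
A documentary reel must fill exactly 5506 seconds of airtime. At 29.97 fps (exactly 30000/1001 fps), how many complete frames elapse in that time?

Frames = 5506 × 30000/1001 = 165180000/1001 ≈ 165014.9850.
Complete frames: 165014.

165014 frames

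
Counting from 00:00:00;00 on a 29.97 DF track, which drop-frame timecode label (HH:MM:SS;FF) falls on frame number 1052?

Ten DF minutes hold 17982 frames, so frame 1052 lies in block 0 (frames 0–17981) with 1052 frames into that block.
The block's first minute is 1800 frames and the rest 1798 each; 1052 frames reaches minute 0, so 0 × 18 + 0 × 2 = 0 labels have been skipped so far.
Adding those back, label number 1052 + 0 = 1052 at 30 labels/s is 35 s + 2 f = 0 h 0 min 35 s frame 2, i.e. 00:00:35;02.

00:00:35;02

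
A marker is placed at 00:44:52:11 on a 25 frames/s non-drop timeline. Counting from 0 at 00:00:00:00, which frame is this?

Total seconds to the label: (0 × 3600 + 44 × 60 + 52) = 2692.
Frame index = 2692 × 25 + 11 = 67311.

frame 67311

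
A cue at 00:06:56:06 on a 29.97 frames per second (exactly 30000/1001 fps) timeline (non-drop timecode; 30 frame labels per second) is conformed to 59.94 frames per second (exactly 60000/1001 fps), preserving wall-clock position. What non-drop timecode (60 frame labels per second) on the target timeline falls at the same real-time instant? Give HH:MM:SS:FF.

00:06:56:12

Source frame index: (0×3600 + 6×60 + 56) × 30 + 6 = 12486.
Real time: 12486 / (30000/1001) = 2083081/5000 s.
Target frame: (2083081/5000) × (60000/1001) = 24972.
At 60 labels/s: frame 24972 → 00:06:56:12.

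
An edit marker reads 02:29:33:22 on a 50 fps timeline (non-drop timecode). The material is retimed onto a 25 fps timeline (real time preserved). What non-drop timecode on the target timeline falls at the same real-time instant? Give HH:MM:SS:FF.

02:29:33:11

Source frame index: (2×3600 + 29×60 + 33) × 50 + 22 = 448672.
Real time: 448672 / (50) = 224336/25 s.
Target frame: (224336/25) × (25) = 224336.
At 25 labels/s: frame 224336 → 02:29:33:11.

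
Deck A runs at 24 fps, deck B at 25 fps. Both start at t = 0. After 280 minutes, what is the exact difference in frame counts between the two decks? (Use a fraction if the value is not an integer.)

16800 frames

280 min = 16800 s.
A emits 24 × 16800 = 403200 frames; B emits 25 × 16800 = 420000.
Difference = 16800 frames; B is ahead of A.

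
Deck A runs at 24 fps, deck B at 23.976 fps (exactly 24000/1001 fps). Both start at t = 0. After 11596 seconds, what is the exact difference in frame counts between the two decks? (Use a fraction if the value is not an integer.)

21408/77 frames

A emits 24 × 11596 = 278304 frames; B emits 24000/1001 × 11596 = 21408000/77.
Difference = 21408/77 frames (≈ 278.0260); B is behind A.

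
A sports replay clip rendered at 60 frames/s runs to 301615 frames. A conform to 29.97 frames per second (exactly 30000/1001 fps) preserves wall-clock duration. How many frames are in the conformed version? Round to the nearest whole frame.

150657 frames

Frames at target rate = 301615 × (30000/1001) / (60) = 150807500/1001 ≈ 150656.843.
Nearest whole frame: 150657.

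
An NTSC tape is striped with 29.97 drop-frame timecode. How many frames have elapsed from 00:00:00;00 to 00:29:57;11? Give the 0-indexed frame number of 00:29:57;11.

As if non-drop at 30 labels/s: (0 × 3600 + 29 × 60 + 57) × 30 + 11 = 53921.
Minute boundaries passed: 29; those not divisible by 10: 29 − 2 = 27; dropped labels = 2 × 27 = 54.
Actual frame index = 53921 − 54 = 53867.

53867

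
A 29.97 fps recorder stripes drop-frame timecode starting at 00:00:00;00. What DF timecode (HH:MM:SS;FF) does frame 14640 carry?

00:08:08;16

Each 10-minute DF block holds 10 × 60 × 30 − 9 × 2 = 17982 frames. 14640 ÷ 17982 → 0 full blocks, remainder 14640.
Within the partial block the first minute is 1800 frames and each further minute 1798, so 8 further minute boundaries passed. Total skipped labels = 18 × 0 + 2 × 8 = 16.
Non-drop label index = 14640 + 16 = 14656; at 30 labels/s that is 00:08:08:16, i.e. DF 00:08:08;16.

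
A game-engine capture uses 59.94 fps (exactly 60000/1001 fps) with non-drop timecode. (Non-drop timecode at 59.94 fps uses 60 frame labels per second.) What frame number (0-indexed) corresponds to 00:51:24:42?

185082

Total seconds to the label: (0 × 3600 + 51 × 60 + 24) = 3084.
Frame index = 3084 × 60 + 42 = 185082.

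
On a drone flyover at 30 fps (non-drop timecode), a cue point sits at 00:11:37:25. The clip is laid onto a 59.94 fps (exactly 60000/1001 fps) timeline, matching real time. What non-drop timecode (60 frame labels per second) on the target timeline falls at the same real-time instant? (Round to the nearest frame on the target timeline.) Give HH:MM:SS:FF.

Source frame index: (0×3600 + 11×60 + 37) × 30 + 25 = 20935.
Real time: 20935 / (30) = 4187/6 s.
Target frame: (4187/6) × (60000/1001) = 41870000/1001 ≈ 41828.172 → 41828.
At 60 labels/s: frame 41828 → 00:11:37:08.

00:11:37:08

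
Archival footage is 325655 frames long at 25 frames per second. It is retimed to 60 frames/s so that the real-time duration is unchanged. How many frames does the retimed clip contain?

Target frames = source frames × (target rate / source rate) = 325655 × (60)/(25) = 325655 × 12/5 = 781572.

781572 frames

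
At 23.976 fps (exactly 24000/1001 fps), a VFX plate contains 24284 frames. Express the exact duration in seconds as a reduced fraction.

6077071/6000 seconds

Running time = 24284 ÷ (24000/1001) = 24284 × 1001/24000 = 6077071/6000 s.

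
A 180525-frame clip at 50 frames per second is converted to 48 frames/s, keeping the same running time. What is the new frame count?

Target frames = source frames × (target rate / source rate) = 180525 × (48)/(50) = 180525 × 24/25 = 173304.

173304 frames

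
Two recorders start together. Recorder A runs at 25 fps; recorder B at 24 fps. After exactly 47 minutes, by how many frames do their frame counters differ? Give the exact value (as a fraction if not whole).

2820 frames

47 min = 2820 s.
A emits 25 × 2820 = 70500 frames; B emits 24 × 2820 = 67680.
Difference = 2820 frames; B is behind A.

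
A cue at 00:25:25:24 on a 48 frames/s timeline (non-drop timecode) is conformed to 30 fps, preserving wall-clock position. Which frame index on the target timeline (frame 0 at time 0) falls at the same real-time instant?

frame 45765

Source frame index: (0×3600 + 25×60 + 25) × 48 + 24 = 73224.
Real time: 73224 / (48) = 3051/2 s.
Target frame: (3051/2) × (30) = 45765.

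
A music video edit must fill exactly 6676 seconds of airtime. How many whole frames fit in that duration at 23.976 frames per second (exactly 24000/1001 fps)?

160063 frames

Frames = 6676 × 24000/1001 = 160224000/1001 ≈ 160063.9361.
Complete frames: 160063.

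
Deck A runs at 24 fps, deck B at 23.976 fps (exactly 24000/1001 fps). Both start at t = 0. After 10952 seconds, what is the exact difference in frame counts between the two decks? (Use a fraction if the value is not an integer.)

A emits 24 × 10952 = 262848 frames; B emits 24000/1001 × 10952 = 262848000/1001.
Difference = 262848/1001 frames (≈ 262.5854); B is behind A.

262848/1001 frames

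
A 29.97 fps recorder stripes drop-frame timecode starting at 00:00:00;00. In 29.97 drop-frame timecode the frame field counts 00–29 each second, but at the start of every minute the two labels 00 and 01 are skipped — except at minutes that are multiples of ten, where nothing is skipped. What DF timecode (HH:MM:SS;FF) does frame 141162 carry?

01:18:30;04

Ten DF minutes hold 17982 frames, so frame 141162 lies in block 7 (frames 125874–143855) with 15288 frames into that block.
The block's first minute is 1800 frames and the rest 1798 each; 15288 frames reaches minute 8, so 7 × 18 + 8 × 2 = 142 labels have been skipped so far.
Adding those back, label number 141162 + 142 = 141304 at 30 labels/s is 4710 s + 4 f = 1 h 18 min 30 s frame 4, i.e. 01:18:30;04.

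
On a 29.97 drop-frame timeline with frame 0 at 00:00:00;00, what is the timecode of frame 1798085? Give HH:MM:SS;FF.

Ten DF minutes hold 17982 frames, so frame 1798085 lies in block 99 (frames 1780218–1798199) with 17867 frames into that block.
The block's first minute is 1800 frames and the rest 1798 each; 17867 frames reaches minute 9, so 99 × 18 + 9 × 2 = 1800 labels have been skipped so far.
Adding those back, label number 1798085 + 1800 = 1799885 at 30 labels/s is 59996 s + 5 f = 16 h 39 min 56 s frame 5, i.e. 16:39:56;05.

16:39:56;05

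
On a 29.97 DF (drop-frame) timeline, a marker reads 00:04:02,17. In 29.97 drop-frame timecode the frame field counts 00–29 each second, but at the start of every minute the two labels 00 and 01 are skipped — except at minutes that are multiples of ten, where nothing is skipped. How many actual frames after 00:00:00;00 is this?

7269

As if non-drop at 30 labels/s: (0 × 3600 + 4 × 60 + 2) × 30 + 17 = 7277.
Minute boundaries passed: 4; those not divisible by 10: 4 − 0 = 4; dropped labels = 2 × 4 = 8.
Actual frame index = 7277 − 8 = 7269.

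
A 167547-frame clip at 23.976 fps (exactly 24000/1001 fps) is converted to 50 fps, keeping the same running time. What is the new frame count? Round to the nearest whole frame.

Frames at target rate = 167547 × (50) / (24000/1001) = 55904849/160 ≈ 349405.306.
Nearest whole frame: 349405.

349405 frames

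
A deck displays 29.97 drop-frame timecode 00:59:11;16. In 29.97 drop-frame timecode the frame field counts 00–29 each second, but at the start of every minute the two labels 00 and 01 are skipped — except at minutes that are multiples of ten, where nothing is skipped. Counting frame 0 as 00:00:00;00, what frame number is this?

As if non-drop at 30 labels/s: (0 × 3600 + 59 × 60 + 11) × 30 + 16 = 106546.
Minute boundaries passed: 59; those not divisible by 10: 59 − 5 = 54; dropped labels = 2 × 54 = 108.
Actual frame index = 106546 − 108 = 106438.

106438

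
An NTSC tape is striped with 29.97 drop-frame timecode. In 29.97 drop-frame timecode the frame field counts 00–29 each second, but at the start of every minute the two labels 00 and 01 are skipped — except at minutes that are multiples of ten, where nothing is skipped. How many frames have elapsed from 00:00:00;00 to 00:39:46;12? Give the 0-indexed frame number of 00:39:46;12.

71520

Complete 10-minute blocks: 3, each 17982 frames → 53946.
Remaining 9 whole minutes in the current block: 1800 + 8 × 1798 = 16184 frames.
Within the current minute: 46 × 30 + 12 − 2 = 1390 (labels ;00/;01 skipped at this minute). Total = 53946 + 16184 + 1390 = 71520.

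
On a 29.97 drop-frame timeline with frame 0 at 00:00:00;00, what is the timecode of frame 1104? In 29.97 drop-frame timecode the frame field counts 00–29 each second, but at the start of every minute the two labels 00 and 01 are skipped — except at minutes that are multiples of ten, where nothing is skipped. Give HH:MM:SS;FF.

Each 10-minute DF block holds 10 × 60 × 30 − 9 × 2 = 17982 frames. 1104 ÷ 17982 → 0 full blocks, remainder 1104.
Within the partial block the first minute is 1800 frames and each further minute 1798, so 0 further minute boundaries passed. Total skipped labels = 18 × 0 + 2 × 0 = 0.
Non-drop label index = 1104 + 0 = 1104; at 30 labels/s that is 00:00:36:24, i.e. DF 00:00:36;24.

00:00:36;24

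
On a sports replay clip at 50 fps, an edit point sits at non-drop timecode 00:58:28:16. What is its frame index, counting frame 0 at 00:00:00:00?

Total seconds to the label: (0 × 3600 + 58 × 60 + 28) = 3508.
Frame index = 3508 × 50 + 16 = 175416.

175416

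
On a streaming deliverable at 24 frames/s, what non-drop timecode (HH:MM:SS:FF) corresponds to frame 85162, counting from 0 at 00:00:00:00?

85162 ÷ 24 = 3548 full seconds, remainder 10 frames.
3548 s = 0 h 59 min 8 s.
Timecode: 00:59:08:10.

00:59:08:10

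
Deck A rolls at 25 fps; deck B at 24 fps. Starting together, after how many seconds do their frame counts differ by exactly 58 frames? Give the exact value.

58 seconds

The gap grows by |24 − 25| = 1 frame per second.
Time for a 58-frame gap: 58 ÷ (1) = 58 s.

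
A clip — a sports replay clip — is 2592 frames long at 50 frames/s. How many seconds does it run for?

51.84 seconds

Running time = 2592 / (50) = 51.84 s.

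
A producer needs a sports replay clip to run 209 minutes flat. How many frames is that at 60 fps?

209 min = 12540 s.
Frames = 12540 × 60 = 752400.

752400 frames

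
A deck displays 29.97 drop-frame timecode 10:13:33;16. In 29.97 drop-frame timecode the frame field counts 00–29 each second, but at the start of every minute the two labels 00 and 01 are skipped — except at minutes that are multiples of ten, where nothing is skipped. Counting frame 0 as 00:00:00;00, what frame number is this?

As if non-drop at 30 labels/s: (10 × 3600 + 13 × 60 + 33) × 30 + 16 = 1104406.
Minute boundaries passed: 613; those not divisible by 10: 613 − 61 = 552; dropped labels = 2 × 552 = 1104.
Actual frame index = 1104406 − 1104 = 1103302.

1103302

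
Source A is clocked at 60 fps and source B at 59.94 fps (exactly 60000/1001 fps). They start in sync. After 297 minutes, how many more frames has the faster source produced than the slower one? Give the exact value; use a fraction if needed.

297 min = 17820 s.
A emits 60 × 17820 = 1069200 frames; B emits 60000/1001 × 17820 = 97200000/91.
Difference = 97200/91 frames (≈ 1068.1319); B is behind A.

97200/91 frames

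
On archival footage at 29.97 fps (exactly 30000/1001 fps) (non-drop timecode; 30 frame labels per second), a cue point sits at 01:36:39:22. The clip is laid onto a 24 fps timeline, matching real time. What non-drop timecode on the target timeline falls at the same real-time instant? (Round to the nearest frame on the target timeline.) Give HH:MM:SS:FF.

01:36:45:13

Source frame index: (1×3600 + 36×60 + 39) × 30 + 22 = 173992.
Real time: 173992 / (30000/1001) = 21770749/3750 s.
Target frame: (21770749/3750) × (24) = 87082996/625 ≈ 139332.794 → 139333.
At 24 labels/s: frame 139333 → 01:36:45:13.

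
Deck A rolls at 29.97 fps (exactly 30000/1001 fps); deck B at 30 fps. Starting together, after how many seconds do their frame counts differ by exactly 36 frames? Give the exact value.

The gap grows by |30 − 30000/1001| = 30/1001 frames per second.
Time for a 36-frame gap: 36 ÷ (30/1001) = 1201.2 s.

1201.2 seconds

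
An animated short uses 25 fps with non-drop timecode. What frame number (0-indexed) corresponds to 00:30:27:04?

Total seconds to the label: (0 × 3600 + 30 × 60 + 27) = 1827.
Frame index = 1827 × 25 + 4 = 45679.

frame 45679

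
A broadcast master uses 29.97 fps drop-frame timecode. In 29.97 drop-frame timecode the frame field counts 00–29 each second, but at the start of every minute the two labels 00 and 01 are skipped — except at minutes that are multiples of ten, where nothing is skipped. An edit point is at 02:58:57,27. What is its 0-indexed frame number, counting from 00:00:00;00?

321815

Complete 10-minute blocks: 17, each 17982 frames → 305694.
Remaining 8 whole minutes in the current block: 1800 + 7 × 1798 = 14386 frames.
Within the current minute: 57 × 30 + 27 − 2 = 1735 (labels ;00/;01 skipped at this minute). Total = 305694 + 14386 + 1735 = 321815.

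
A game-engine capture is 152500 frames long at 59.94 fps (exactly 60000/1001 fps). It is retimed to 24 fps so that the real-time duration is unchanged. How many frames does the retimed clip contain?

61061 frames

Target frames = source frames × (target rate / source rate) = 152500 × (24)/(60000/1001) = 152500 × 1001/2500 = 61061.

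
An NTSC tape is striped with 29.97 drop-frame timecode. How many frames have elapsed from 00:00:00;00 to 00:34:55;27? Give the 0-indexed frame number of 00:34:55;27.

62815

As if non-drop at 30 labels/s: (0 × 3600 + 34 × 60 + 55) × 30 + 27 = 62877.
Minute boundaries passed: 34; those not divisible by 10: 34 − 3 = 31; dropped labels = 2 × 31 = 62.
Actual frame index = 62877 − 62 = 62815.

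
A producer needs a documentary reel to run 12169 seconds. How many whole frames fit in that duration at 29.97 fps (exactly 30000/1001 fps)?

364705 frames

Frames = 12169 × 30000/1001 = 365070000/1001 ≈ 364705.2947.
Complete frames: 364705.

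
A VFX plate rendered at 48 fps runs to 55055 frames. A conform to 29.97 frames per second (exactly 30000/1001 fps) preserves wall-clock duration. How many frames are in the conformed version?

Target frames = source frames × (target rate / source rate) = 55055 × (30000/1001)/(48) = 55055 × 625/1001 = 34375.

34375 frames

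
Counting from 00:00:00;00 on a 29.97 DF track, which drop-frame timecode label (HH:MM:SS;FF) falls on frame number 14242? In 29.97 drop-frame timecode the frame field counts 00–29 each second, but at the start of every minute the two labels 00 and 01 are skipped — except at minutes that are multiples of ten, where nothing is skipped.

Each 10-minute DF block holds 10 × 60 × 30 − 9 × 2 = 17982 frames. 14242 ÷ 17982 → 0 full blocks, remainder 14242.
Within the partial block the first minute is 1800 frames and each further minute 1798, so 7 further minute boundaries passed. Total skipped labels = 18 × 0 + 2 × 7 = 14.
Non-drop label index = 14242 + 14 = 14256; at 30 labels/s that is 00:07:55:06, i.e. DF 00:07:55;06.

00:07:55;06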